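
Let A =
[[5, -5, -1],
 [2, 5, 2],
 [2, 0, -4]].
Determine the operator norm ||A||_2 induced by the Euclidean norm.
||A||_2 ≈ 8.0994 (= sqrt(largest eigenvalue of A^T A))

||A||_2 = sigma_max(A) = sqrt(lambda_max(A^T A)). Form the symmetric matrix M = A^T A =
[[33, -15, -9],
 [-15, 50, 15],
 [-9, 15, 21]].
Its characteristic polynomial (trace, sum of principal 2x2 minors, determinant of M give the coefficients) is
  p(λ) = det(λ I - M) = λ^3 - 104λ^2 + 2862λ - 22500.
No integer candidate from the rational root theorem (±divisors of 22500) is a root, so the roots are irrational. The cubic discriminant is Δ = 464190192 > 0, so there are three distinct real roots. p(14) = -72 and p(15) = 405 have opposite signs, so a root lies in (14, 15); Newton's method refines it to λ ≈ 14.136. p(24) = 108 and p(25) = -325 have opposite signs, so a root lies in (24, 25); Newton's method refines it to λ ≈ 24.2632. p(65) = -1245 and p(66) = 864 have opposite signs, so a root lies in (65, 66); Newton's method refines it to λ ≈ 65.6009. Check (Vieta): the three roots sum to 104, matching tr M = 104.
So the eigenvalues of A^T A are ≈ 14.136, 24.2632, 65.6009 (all ≥ 0, as they must be for A^T A). The largest is λ_max ≈ 65.6009, hence ||A||_2 = sqrt(λ_max) ≈ 8.0994.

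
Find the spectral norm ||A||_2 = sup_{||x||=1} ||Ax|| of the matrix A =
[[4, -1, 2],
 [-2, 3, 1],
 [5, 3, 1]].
||A||_2 ≈ 7.0025 (= sqrt(largest eigenvalue of A^T A))

||A||_2 = sigma_max(A) = sqrt(lambda_max(A^T A)). Form the symmetric matrix M = A^T A =
[[45, 5, 11],
 [5, 19, 4],
 [11, 4, 6]].
Its characteristic polynomial (trace, sum of principal 2x2 minors, determinant of M give the coefficients) is
  p(λ) = det(λ I - M) = λ^3 - 70λ^2 + 1077λ - 2401.
No integer candidate from the rational root theorem (±divisors of 2401) is a root, so the roots are irrational. The cubic discriminant is Δ = 495061361 > 0, so there are three distinct real roots. p(2) = -519 and p(3) = 227 have opposite signs, so a root lies in (2, 3); Newton's method refines it to λ ≈ 2.6775. p(18) = 137 and p(19) = -349 have opposite signs, so a root lies in (18, 19); Newton's method refines it to λ ≈ 18.2881. p(49) = -49 and p(50) = 1449 have opposite signs, so a root lies in (49, 50); Newton's method refines it to λ ≈ 49.0344. Check (Vieta): the three roots sum to 70, matching tr M = 70.
So the eigenvalues of A^T A are ≈ 2.6775, 18.2881, 49.0344 (all ≥ 0, as they must be for A^T A). The largest is λ_max ≈ 49.0344, hence ||A||_2 = sqrt(λ_max) ≈ 7.0025.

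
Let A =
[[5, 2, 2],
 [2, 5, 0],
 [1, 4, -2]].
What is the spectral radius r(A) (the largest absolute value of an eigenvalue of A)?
r(A) ≈ 7.4921

The eigenvalues of A are the roots of its characteristic polynomial. With M = A (coefficients from the trace, the sum of principal 2x2 minors, and det A):
  p(λ) = det(λ I - M) = λ^3 - 8λ^2 - λ + 36.
No integer candidate from the rational root theorem (±divisors of 36) is a root, so the roots are irrational. The cubic discriminant is Δ = 43988 > 0, so there are three distinct real roots. p(-2) = -2 and p(-1) = 28 have opposite signs, so a root lies in (-2, -1); Newton's method refines it to λ ≈ -1.9528. p(2) = 10 and p(3) = -12 have opposite signs, so a root lies in (2, 3); Newton's method refines it to λ ≈ 2.4606. p(7) = -20 and p(8) = 28 have opposite signs, so a root lies in (7, 8); Newton's method refines it to λ ≈ 7.4921. Check (Vieta): the three roots sum to 8, matching tr M = 8.
Thus the eigenvalues (to 4 decimals) are -1.9528 (modulus 1.9528); 2.4606 (modulus 2.4606); 7.4921 (modulus 7.4921). The spectral radius is the largest modulus: r(A) ≈ 7.4921. (Cross-check: r(A) ≤ ||A||_2 ≈ 7.9176; equality holds whenever A is normal, though it can also hold for some non-normal A.)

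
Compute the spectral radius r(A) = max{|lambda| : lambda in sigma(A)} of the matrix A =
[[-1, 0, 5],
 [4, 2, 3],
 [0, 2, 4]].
r(A) ≈ 6.5108

The eigenvalues of A are the roots of its characteristic polynomial. With M = A (coefficients from the trace, the sum of principal 2x2 minors, and det A):
  p(λ) = det(λ I - M) = λ^3 - 5λ^2 - 4λ - 38.
No integer candidate from the rational root theorem (±divisors of 38) is a root, so the roots are irrational. The cubic discriminant is Δ = -71012 < 0, so there is one real root and a complex-conjugate pair. p(6) = -26 and p(7) = 32 have opposite signs, so a root lies in (6, 7); Newton's method refines it to λ ≈ 6.5108. Dividing out (λ - (6.5108)) leaves approximately λ^2 + 1.5108λ + 5.8365. For λ^2 + 1.5108λ + 5.8365 the discriminant is -21.0634. It is negative, so the remaining roots are the complex-conjugate pair λ ≈ -0.7554 ± 2.2947i. Their product equals the constant term, so |λ|^2 ≈ 5.8365 and |λ| ≈ 2.4159.
Thus the eigenvalues (to 4 decimals) are 6.5108 (modulus 6.5108); -0.7554 ± 2.2947i (modulus 2.4159). The spectral radius is the largest modulus: r(A) ≈ 6.5108. (Cross-check: r(A) ≤ ||A||_2 ≈ 7.5059; equality holds whenever A is normal, though it can also hold for some non-normal A.)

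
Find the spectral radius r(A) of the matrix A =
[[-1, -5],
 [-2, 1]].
r(A) = sqrt(44)/2 ≈ 3.3166

The eigenvalues of A are the roots of its characteristic polynomial. With M = A (coefficients from the trace and determinant):
  p(λ) = det(λ I - M) = λ^2 - 11.
For λ^2 - 11 the discriminant is 44. It is nonnegative but not a perfect square, so the roots are real and irrational: λ = ± sqrt(44)/2 ≈ 3.3166, -3.3166.
Thus the eigenvalues (to 4 decimals) are 3.3166 (modulus 3.3166); -3.3166 (modulus 3.3166). The spectral radius is the largest modulus: r(A) = sqrt(44)/2 ≈ 3.3166. (Cross-check: r(A) ≤ ||A||_2 ≈ 5.1401; equality holds whenever A is normal, though it can also hold for some non-normal A.)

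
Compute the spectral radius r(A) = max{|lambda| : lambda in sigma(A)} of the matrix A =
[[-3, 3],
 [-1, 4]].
r(A) = (1 + sqrt(37))/2 ≈ 3.5414

The eigenvalues of A are the roots of its characteristic polynomial. With M = A (coefficients from the trace and determinant):
  p(λ) = det(λ I - M) = λ^2 - λ - 9.
For λ^2 - λ - 9 the discriminant is 37. It is nonnegative but not a perfect square, so the roots are real and irrational: λ = (1 ± sqrt(37))/2 ≈ 3.5414, -2.5414.
Thus the eigenvalues (to 4 decimals) are 3.5414 (modulus 3.5414); -2.5414 (modulus 2.5414). The spectral radius is the largest modulus: r(A) = (1 + sqrt(37))/2 ≈ 3.5414. (Cross-check: r(A) ≤ ||A||_2 ≈ 5.7016; equality holds whenever A is normal, though it can also hold for some non-normal A.)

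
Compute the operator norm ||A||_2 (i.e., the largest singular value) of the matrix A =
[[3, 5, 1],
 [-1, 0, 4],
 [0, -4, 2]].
||A||_2 ≈ 6.8881 (= sqrt(largest eigenvalue of A^T A))

||A||_2 = sigma_max(A) = sqrt(lambda_max(A^T A)). Form the symmetric matrix M = A^T A =
[[10, 15, -1],
 [15, 41, -3],
 [-1, -3, 21]].
Its characteristic polynomial (trace, sum of principal 2x2 minors, determinant of M give the coefficients) is
  p(λ) = det(λ I - M) = λ^3 - 72λ^2 + 1246λ - 3844.
No integer candidate from the rational root theorem (±divisors of 3844) is a root, so the roots are irrational. The cubic discriminant is Δ = 379833584 > 0, so there are three distinct real roots. p(3) = -727 and p(4) = 52 have opposite signs, so a root lies in (3, 4); Newton's method refines it to λ ≈ 3.928. p(20) = 276 and p(21) = -169 have opposite signs, so a root lies in (20, 21); Newton's method refines it to λ ≈ 20.6257. p(47) = -507 and p(48) = 668 have opposite signs, so a root lies in (47, 48); Newton's method refines it to λ ≈ 47.4463. Check (Vieta): the three roots sum to 72, matching tr M = 72.
So the eigenvalues of A^T A are ≈ 3.928, 20.6257, 47.4463 (all ≥ 0, as they must be for A^T A). The largest is λ_max ≈ 47.4463, hence ||A||_2 = sqrt(λ_max) ≈ 6.8881.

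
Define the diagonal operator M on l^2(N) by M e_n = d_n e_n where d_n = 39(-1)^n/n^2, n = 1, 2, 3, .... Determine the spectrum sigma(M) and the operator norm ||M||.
sigma(M) = {39(-1)^n/n^2 : n ≥ 1} ∪ {0}; ||M|| = 39

A bounded diagonal operator on l^2 with diagonal entries d_n has spectrum equal to the closure of {d_n : n ≥ 1}: every d_n is an eigenvalue (with eigenvector e_n), so {d_n} ⊂ sigma(M); the spectrum is closed, so its closure is too; and for lambda not in the closure, (M - lambda I) has bounded inverse (the diagonal entries 1/(d_n - lambda) are bounded). For our sequence d_n = 39(-1)^n/n^2, n = 1, 2, 3, ...:
  - {d_n} = {39(-1)^n/n^2 : n ≥ 1}; the only limit point is 0
  - closure = {39(-1)^n/n^2 : n ≥ 1} ∪ {0}
For the norm: a diagonal operator has ||M|| = sup_n |d_n|. Here |d_n| = 39/n^2 is decreasing, so sup_n |d_n| = |d_1| = 39. So ||M|| = 39.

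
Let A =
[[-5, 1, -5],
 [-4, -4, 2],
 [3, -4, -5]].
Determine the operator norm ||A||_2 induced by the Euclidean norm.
||A||_2 ≈ 7.5186 (= sqrt(largest eigenvalue of A^T A))

||A||_2 = sigma_max(A) = sqrt(lambda_max(A^T A)). Form the symmetric matrix M = A^T A =
[[50, -1, 2],
 [-1, 33, 7],
 [2, 7, 54]].
Its characteristic polynomial (trace, sum of principal 2x2 minors, determinant of M give the coefficients) is
  p(λ) = det(λ I - M) = λ^3 - 137λ^2 + 6078λ - 86436.
No integer candidate from the rational root theorem (±divisors of 86436) is a root, so the roots are irrational. The cubic discriminant is Δ = 11087892 > 0, so there are three distinct real roots. p(30) = -396 and p(31) = 116 have opposite signs, so a root lies in (30, 31); Newton's method refines it to λ ≈ 30.7572. p(49) = 98 and p(50) = -36 have opposite signs, so a root lies in (49, 50); Newton's method refines it to λ ≈ 49.7135. p(56) = -84 and p(57) = 90 have opposite signs, so a root lies in (56, 57); Newton's method refines it to λ ≈ 56.5293. Check (Vieta): the three roots sum to 137, matching tr M = 137.
So the eigenvalues of A^T A are ≈ 30.7572, 49.7135, 56.5293 (all ≥ 0, as they must be for A^T A). The largest is λ_max ≈ 56.5293, hence ||A||_2 = sqrt(λ_max) ≈ 7.5186.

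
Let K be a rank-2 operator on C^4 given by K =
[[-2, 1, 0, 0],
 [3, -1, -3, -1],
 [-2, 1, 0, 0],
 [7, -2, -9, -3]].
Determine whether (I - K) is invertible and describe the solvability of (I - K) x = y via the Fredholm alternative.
(I - K) is invertible (det(I - K) = 16 ≠ 0), so for every y in C^4 the equation (I - K) x = y has a unique solution.

K has rank 2 and factors as K = U V^T = u1 v1^T + u2 v2^T with u1 = (0, 1, 0, 3), v1 = (3, -1, -3, -1), u2 = (-1, 0, -1, -1), v2 = (2, -1, 0, 0) (multiplying out reproduces the displayed K). The nonzero eigenvalues of U V^T coincide with those of the 2 x 2 matrix G = V^T U = [[v1·u1, v1·u2], [v2·u1, v2·u2]] = [[-4, 1], [-1, -2]], and by the Sylvester determinant identity det(I_4 - U V^T) = det(I_2 - V^T U) = det([[5, -1], [1, 3]]) = (5)(3) - (-1)(1) = 16. (Direct check: I - K =
[[3, -1, 0, 0],
 [-3, 2, 3, 1],
 [2, -1, 1, 0],
 [-7, 2, 9, 4]]
has determinant 16.) The finite-dimensional Fredholm alternative says: either (I - K) is invertible, or ker(I - K) ≠ {0} and then range(I - K) = ker((I - K)^*)^⊥, with dim ker(I - K) = dim ker((I - K)^*). Since det(I - K) ≠ 0, 1 is not an eigenvalue of K and ker(I - K) = {0}, so we are in the first case: for every y there is a unique x = (I - K)^(-1) y. (Explicitly, by the Woodbury identity, (I - U V^T)^(-1) = I + U (I_2 - G)^(-1) V^T.)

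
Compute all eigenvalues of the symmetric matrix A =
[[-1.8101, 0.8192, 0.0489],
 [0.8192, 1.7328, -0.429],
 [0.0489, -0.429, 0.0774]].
sigma(A) ≈ {-2, 0, 2}

A is real symmetric, so its spectrum consists of real eigenvalues. Expanding the characteristic polynomial of the displayed matrix gives
  det(λ I - A) = p(λ) = λ^3 + (0)λ^2 + (-4)λ + (0).
Solving p(λ) = 0 yields eigenvalues ≈ -2, 0, 2. (A is shown rounded to 4 decimals, so these recover the underlying integer eigenvalues to within that precision.)
Verification: the trace of A = 0 equals the sum of eigenvalues 0, and det(A) ≈ -0.0001 matches the eigenvalue product 0.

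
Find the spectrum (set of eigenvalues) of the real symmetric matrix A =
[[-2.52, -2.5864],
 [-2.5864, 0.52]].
sigma(A) ≈ {-4, 2}

A is real symmetric, so its spectrum consists of real eigenvalues. Expanding the characteristic polynomial of the displayed matrix gives
  det(λ I - A) = p(λ) = λ^2 + (2)λ + (-8).
Solving p(λ) = 0 yields eigenvalues ≈ -4, 2. (A is shown rounded to 4 decimals, so these recover the underlying integer eigenvalues to within that precision.)
Verification: the trace of A = -2 equals the sum of eigenvalues -2, and det(A) ≈ -7.9999 matches the eigenvalue product -8.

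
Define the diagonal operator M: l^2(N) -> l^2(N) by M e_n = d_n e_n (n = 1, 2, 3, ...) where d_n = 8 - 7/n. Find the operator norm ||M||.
||M|| = 8

For a diagonal operator on l^2 with entries d_n, ||M|| = sup_n |d_n|. Here d_1 = 1, d_2 = 9/2, ..., and d_n = 8 - 7/n increases monotonically toward 8. All terms lie in [1, 8), so |d_n| = d_n and the supremum is the limit 8, which is not attained by any individual d_n. Hence ||M|| = 8.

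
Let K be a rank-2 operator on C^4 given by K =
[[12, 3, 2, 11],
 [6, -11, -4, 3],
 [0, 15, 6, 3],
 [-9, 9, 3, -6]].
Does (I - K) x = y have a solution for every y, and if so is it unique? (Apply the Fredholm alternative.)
(I - K) is invertible (det(I - K) = -63 ≠ 0), so for every y in C^4 the equation (I - K) x = y has a unique solution.

K has rank 2 and factors as K = U V^T = u1 v1^T + u2 v2^T with u1 = (1, 3, -3, -3), v1 = (3, -3, -1, 2), u2 = (-3, 1, -3, 0), v2 = (-3, -2, -1, -3) (multiplying out reproduces the displayed K). The nonzero eigenvalues of U V^T coincide with those of the 2 x 2 matrix G = V^T U = [[v1·u1, v1·u2], [v2·u1, v2·u2]] = [[-9, -9], [3, 10]], and by the Sylvester determinant identity det(I_4 - U V^T) = det(I_2 - V^T U) = det([[10, 9], [-3, -9]]) = (10)(-9) - (9)(-3) = -63. (Direct check: I - K =
[[-11, -3, -2, -11],
 [-6, 12, 4, -3],
 [0, -15, -5, -3],
 [9, -9, -3, 7]]
has determinant -63.) The finite-dimensional Fredholm alternative says: either (I - K) is invertible, or ker(I - K) ≠ {0} and then range(I - K) = ker((I - K)^*)^⊥, with dim ker(I - K) = dim ker((I - K)^*). Since det(I - K) ≠ 0, 1 is not an eigenvalue of K and ker(I - K) = {0}, so we are in the first case: for every y there is a unique x = (I - K)^(-1) y. (Explicitly, by the Woodbury identity, (I - U V^T)^(-1) = I + U (I_2 - G)^(-1) V^T.)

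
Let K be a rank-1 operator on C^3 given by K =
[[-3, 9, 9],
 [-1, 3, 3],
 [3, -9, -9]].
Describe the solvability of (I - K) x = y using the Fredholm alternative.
(I - K) is invertible (det(I - K) = 10 ≠ 0), so for every y in C^3 the equation (I - K) x = y has a unique solution.

K has rank 1, so it is an outer product K = u v^T: every row of K is a multiple of one row vector. Reading off the entries, u = (-3, -1, 3) and v = (1, -3, -3) (row i of K equals u_i·v^T). A rank-one matrix u v^T satisfies K u = u (v·u) and kills the (2)-dimensional subspace v^⊥, so its characteristic polynomial is lambda^2 (lambda - v·u) with v·u = tr K = -9. Hence the eigenvalues of I - K are 1 (multiplicity 2) and 1 - (-9) = 10, so det(I - K) = 10. (Direct check: I - K =
[[4, -9, -9],
 [1, -2, -3],
 [-3, 9, 10]]
has determinant 10.) The finite-dimensional Fredholm alternative says: either (I - K) is invertible, or ker(I - K) ≠ {0} and then range(I - K) = ker((I - K)^*)^⊥, with dim ker(I - K) = dim ker((I - K)^*). Since det(I - K) ≠ 0, 1 is not an eigenvalue of K and ker(I - K) = {0}, so we are in the first case: for every y there is a unique x = (I - K)^(-1) y. Explicitly, by the Sherman–Morrison formula, (I - u v^T)^(-1) = I + u v^T/(1 - v·u), i.e. (I - K)^(-1) = I + K/(10).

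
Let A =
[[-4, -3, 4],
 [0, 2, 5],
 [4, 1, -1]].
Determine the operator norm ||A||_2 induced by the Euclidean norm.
||A||_2 ≈ 7.8087 (= sqrt(largest eigenvalue of A^T A))

||A||_2 = sigma_max(A) = sqrt(lambda_max(A^T A)). Form the symmetric matrix M = A^T A =
[[32, 16, -20],
 [16, 14, -3],
 [-20, -3, 42]].
Its characteristic polynomial (trace, sum of principal 2x2 minors, determinant of M give the coefficients) is
  p(λ) = det(λ I - M) = λ^3 - 88λ^2 + 1715λ - 4096.
No integer candidate from the rational root theorem (±divisors of 4096) is a root, so the roots are irrational. The cubic discriminant is Δ = 2108850580 > 0, so there are three distinct real roots. p(2) = -1010 and p(3) = 284 have opposite signs, so a root lies in (2, 3); Newton's method refines it to λ ≈ 2.7695. p(24) = 200 and p(25) = -596 have opposite signs, so a root lies in (24, 25); Newton's method refines it to λ ≈ 24.2548. p(60) = -1996 and p(61) = 52 have opposite signs, so a root lies in (60, 61); Newton's method refines it to λ ≈ 60.9757. Check (Vieta): the three roots sum to 88, matching tr M = 88.
So the eigenvalues of A^T A are ≈ 2.7695, 24.2548, 60.9757 (all ≥ 0, as they must be for A^T A). The largest is λ_max ≈ 60.9757, hence ||A||_2 = sqrt(λ_max) ≈ 7.8087.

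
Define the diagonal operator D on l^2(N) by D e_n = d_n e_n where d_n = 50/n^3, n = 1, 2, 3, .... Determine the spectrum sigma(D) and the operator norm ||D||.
sigma(D) = {50/n^3 : n ≥ 1} ∪ {0}; ||D|| = 50

A bounded diagonal operator on l^2 with diagonal entries d_n has spectrum equal to the closure of {d_n : n ≥ 1}: every d_n is an eigenvalue (with eigenvector e_n), so {d_n} ⊂ sigma(D); the spectrum is closed, so its closure is too; and for lambda not in the closure, (D - lambda I) has bounded inverse (the diagonal entries 1/(d_n - lambda) are bounded). For our sequence d_n = 50/n^3, n = 1, 2, 3, ...:
  - {d_n} = {50/n^3 : n ≥ 1}; the only limit point is 0
  - closure = {50/n^3 : n ≥ 1} ∪ {0}
For the norm: a diagonal operator has ||D|| = sup_n |d_n|. Here d_n = 50/n^3 is positive and decreasing, so sup_n |d_n| = d_1 = 50. So ||D|| = 50.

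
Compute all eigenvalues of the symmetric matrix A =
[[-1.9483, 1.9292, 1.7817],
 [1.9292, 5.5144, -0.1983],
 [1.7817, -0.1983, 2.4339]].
sigma(A) ≈ {-3, 3, 6}

A is real symmetric, so its spectrum consists of real eigenvalues. Expanding the characteristic polynomial of the displayed matrix gives
  det(λ I - A) = p(λ) = λ^3 + (-6)λ^2 + (-9)λ + (54).
Solving p(λ) = 0 yields eigenvalues ≈ -3, 3, 6. (A is shown rounded to 4 decimals, so these recover the underlying integer eigenvalues to within that precision.)
Verification: the trace of A = 6 equals the sum of eigenvalues 6, and det(A) ≈ -53.9994 matches the eigenvalue product -54.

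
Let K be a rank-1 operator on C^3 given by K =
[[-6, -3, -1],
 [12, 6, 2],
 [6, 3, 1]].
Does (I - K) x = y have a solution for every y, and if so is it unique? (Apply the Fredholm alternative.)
(I - K) is singular (det(I - K) = 0, i.e. 1 ∈ sigma(K)). (I - K) x = y is solvable iff y ⊥ ker((I - K)^*) = span{(-6, -3, -1)}, i.e. iff -6y_1 - 3y_2 - y_3 = 0. When solvable, the solutions are x = y + c·(1, -2, -1), c arbitrary (ker(I - K) = span{(1, -2, -1)}, dimension 1).

K has rank 1, so it is an outer product K = u v^T: every row of K is a multiple of one row vector. Reading off the entries, u = (1, -2, -1) and v = (-6, -3, -1) (row i of K equals u_i·v^T). A rank-one matrix u v^T satisfies K u = u (v·u) and kills the (2)-dimensional subspace v^⊥, so its characteristic polynomial is lambda^2 (lambda - v·u) with v·u = tr K = 1. Hence the eigenvalues of I - K are 1 (multiplicity 2) and 1 - (1) = 0, so det(I - K) = 0. (Direct check: I - K =
[[7, 3, 1],
 [-12, -5, -2],
 [-6, -3, 0]]
has determinant 0.) So 1 is an eigenvalue of K and (I - K) is not invertible. The finite-dimensional Fredholm alternative says: either (I - K) is invertible, or ker(I - K) ≠ {0} and then range(I - K) = ker((I - K)^*)^⊥, with dim ker(I - K) = dim ker((I - K)^*). We are in the second case, so we need both kernels. Kernel of I - K: (I - K) u = u - u (v·u) = u - u = 0, so ker(I - K) = span{u} = span{(1, -2, -1)} (it is exactly 1-dimensional because rank(I - K) = 2). Kernel of the adjoint: K is real, so (I - K)^* = I - K^T = I - v u^T, and (I - v u^T) v = v - v (u·v) = 0; hence ker((I - K)^*) = span{v} = span{(-6, -3, -1)}. Therefore (I - K) x = y is solvable iff <y, v> = 0, i.e. iff -6y_1 - 3y_2 - y_3 = 0. When this holds, K y = u (v·y) = 0, so (I - K) y = y and x = y is a particular solution; the full solution set is the line x = y + c·u = y + c·(1, -2, -1), c ∈ C.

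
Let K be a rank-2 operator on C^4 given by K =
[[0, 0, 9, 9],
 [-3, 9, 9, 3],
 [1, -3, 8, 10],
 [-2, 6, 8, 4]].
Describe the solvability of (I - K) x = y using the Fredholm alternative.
(I - K) is invertible (det(I - K) = 58 ≠ 0), so for every y in C^4 the equation (I - K) x = y has a unique solution.

K has rank 2 and factors as K = U V^T = u1 v1^T + u2 v2^T with u1 = (0, 3, -1, 2), v1 = (-1, 3, 1, -1), u2 = (-3, -2, -3, -2), v2 = (0, 0, -3, -3) (multiplying out reproduces the displayed K). The nonzero eigenvalues of U V^T coincide with those of the 2 x 2 matrix G = V^T U = [[v1·u1, v1·u2], [v2·u1, v2·u2]] = [[6, -4], [-3, 15]], and by the Sylvester determinant identity det(I_4 - U V^T) = det(I_2 - V^T U) = det([[-5, 4], [3, -14]]) = (-5)(-14) - (4)(3) = 58. (Direct check: I - K =
[[1, 0, -9, -9],
 [3, -8, -9, -3],
 [-1, 3, -7, -10],
 [2, -6, -8, -3]]
has determinant 58.) The finite-dimensional Fredholm alternative says: either (I - K) is invertible, or ker(I - K) ≠ {0} and then range(I - K) = ker((I - K)^*)^⊥, with dim ker(I - K) = dim ker((I - K)^*). Since det(I - K) ≠ 0, 1 is not an eigenvalue of K and ker(I - K) = {0}, so we are in the first case: for every y there is a unique x = (I - K)^(-1) y. (Explicitly, by the Woodbury identity, (I - U V^T)^(-1) = I + U (I_2 - G)^(-1) V^T.)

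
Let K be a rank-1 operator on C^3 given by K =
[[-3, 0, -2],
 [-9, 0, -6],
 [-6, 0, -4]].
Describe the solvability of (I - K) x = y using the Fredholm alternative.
(I - K) is invertible (det(I - K) = 8 ≠ 0), so for every y in C^3 the equation (I - K) x = y has a unique solution.

K has rank 1, so it is an outer product K = u v^T: every row of K is a multiple of one row vector. Reading off the entries, u = (1, 3, 2) and v = (-3, 0, -2) (row i of K equals u_i·v^T). A rank-one matrix u v^T satisfies K u = u (v·u) and kills the (2)-dimensional subspace v^⊥, so its characteristic polynomial is lambda^2 (lambda - v·u) with v·u = tr K = -7. Hence the eigenvalues of I - K are 1 (multiplicity 2) and 1 - (-7) = 8, so det(I - K) = 8. (Direct check: I - K =
[[4, 0, 2],
 [9, 1, 6],
 [6, 0, 5]]
has determinant 8.) The finite-dimensional Fredholm alternative says: either (I - K) is invertible, or ker(I - K) ≠ {0} and then range(I - K) = ker((I - K)^*)^⊥, with dim ker(I - K) = dim ker((I - K)^*). Since det(I - K) ≠ 0, 1 is not an eigenvalue of K and ker(I - K) = {0}, so we are in the first case: for every y there is a unique x = (I - K)^(-1) y. Explicitly, by the Sherman–Morrison formula, (I - u v^T)^(-1) = I + u v^T/(1 - v·u), i.e. (I - K)^(-1) = I + K/(8).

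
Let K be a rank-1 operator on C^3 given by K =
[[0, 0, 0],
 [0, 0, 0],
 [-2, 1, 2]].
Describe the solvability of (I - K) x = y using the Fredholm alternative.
(I - K) is invertible (det(I - K) = -1 ≠ 0), so for every y in C^3 the equation (I - K) x = y has a unique solution.

K has rank 1, so it is an outer product K = u v^T: every row of K is a multiple of one row vector. Reading off the entries, u = (0, 0, 1) and v = (-2, 1, 2) (row i of K equals u_i·v^T). A rank-one matrix u v^T satisfies K u = u (v·u) and kills the (2)-dimensional subspace v^⊥, so its characteristic polynomial is lambda^2 (lambda - v·u) with v·u = tr K = 2. Hence the eigenvalues of I - K are 1 (multiplicity 2) and 1 - (2) = -1, so det(I - K) = -1. (Direct check: I - K =
[[1, 0, 0],
 [0, 1, 0],
 [2, -1, -1]]
has determinant -1.) The finite-dimensional Fredholm alternative says: either (I - K) is invertible, or ker(I - K) ≠ {0} and then range(I - K) = ker((I - K)^*)^⊥, with dim ker(I - K) = dim ker((I - K)^*). Since det(I - K) ≠ 0, 1 is not an eigenvalue of K and ker(I - K) = {0}, so we are in the first case: for every y there is a unique x = (I - K)^(-1) y. Explicitly, by the Sherman–Morrison formula, (I - u v^T)^(-1) = I + u v^T/(1 - v·u), i.e. (I - K)^(-1) = I - K.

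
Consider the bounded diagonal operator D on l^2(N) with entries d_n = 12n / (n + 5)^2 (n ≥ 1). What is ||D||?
||D|| = 3/5 (attained at n = 5)

For D diagonal, ||D|| = sup_n |d_n|. Treat f(x) = 12x / (x + 5)^2 for real x > 0. By the quotient rule, f'(x) = 12(5 - x)/(x + 5)^3, which is positive for x < 5 and negative for x > 5. So f has a unique maximum at x = 5, and since 5 is a positive integer, the supremum over n ≥ 1 is attained at n = 5: d_5 = 12·5/(5 + 5)^2 = 12·5/100 = 3/5. Hence ||D|| = 3/5.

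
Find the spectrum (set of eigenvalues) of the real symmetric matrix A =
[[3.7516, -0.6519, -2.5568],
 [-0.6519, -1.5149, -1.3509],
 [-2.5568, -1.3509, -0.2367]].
sigma(A) ≈ {-3, 0, 5}

A is real symmetric, so its spectrum consists of real eigenvalues. Expanding the characteristic polynomial of the displayed matrix gives
  det(λ I - A) = p(λ) = λ^3 + (-2)λ^2 + (-15)λ + (0).
Solving p(λ) = 0 yields eigenvalues ≈ -3, 0, 5. (A is shown rounded to 4 decimals, so these recover the underlying integer eigenvalues to within that precision.)
Verification: the trace of A = 2 equals the sum of eigenvalues 2, and det(A) ≈ -0.0006 matches the eigenvalue product 0.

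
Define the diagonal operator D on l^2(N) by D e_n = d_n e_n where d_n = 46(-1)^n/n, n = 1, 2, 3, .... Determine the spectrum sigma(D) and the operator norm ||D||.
sigma(D) = {46(-1)^n/n : n ≥ 1} ∪ {0}; ||D|| = 46

A bounded diagonal operator on l^2 with diagonal entries d_n has spectrum equal to the closure of {d_n : n ≥ 1}: every d_n is an eigenvalue (with eigenvector e_n), so {d_n} ⊂ sigma(D); the spectrum is closed, so its closure is too; and for lambda not in the closure, (D - lambda I) has bounded inverse (the diagonal entries 1/(d_n - lambda) are bounded). For our sequence d_n = 46(-1)^n/n, n = 1, 2, 3, ...:
  - {d_n} = {46(-1)^n/n : n ≥ 1}; the only limit point is 0
  - closure = {46(-1)^n/n : n ≥ 1} ∪ {0}
For the norm: a diagonal operator has ||D|| = sup_n |d_n|. Here |d_n| = 46/n is decreasing, so sup_n |d_n| = |d_1| = 46. So ||D|| = 46.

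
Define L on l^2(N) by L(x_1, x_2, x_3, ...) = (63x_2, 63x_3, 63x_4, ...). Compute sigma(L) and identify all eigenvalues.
sigma(L) = closed disk {z in C : |z| ≤ 63}; sigma_p(L) = open disk {z in C : |z| < 63}

Note L = 63·V where V is the unit left shift (V x)_k = x_{k+1}; so sigma(L) = 63·sigma(V) and ||L|| = 63||V||. ||L x||^2 = 3969sum_{k≥2} |x_k|^2 ≤ 3969||x||^2, with equality on {x : x_1 = 0}, so ||L|| = 63. For any lambda with |lambda| < 63, set r = lambda/63 (|r| < 1); the vector x = (1, r, r^2, ...) is in l^2 and satisfies L x = 63(r, r^2, ...) = lambda x, so lambda is an eigenvalue. On the boundary |lambda| = 63 the geometric series diverges, so no l^2 eigenvector exists, but these lambda lie in the approximate point spectrum. Hence sigma(L) is the closed disk of radius 63 and sigma_p(L) is the open disk.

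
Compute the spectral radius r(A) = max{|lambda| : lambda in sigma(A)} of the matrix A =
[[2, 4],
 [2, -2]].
r(A) = sqrt(48)/2 ≈ 3.4641

The eigenvalues of A are the roots of its characteristic polynomial. With M = A (coefficients from the trace and determinant):
  p(λ) = det(λ I - M) = λ^2 - 12.
For λ^2 - 12 the discriminant is 48. It is nonnegative but not a perfect square, so the roots are real and irrational: λ = ± sqrt(48)/2 ≈ 3.4641, -3.4641.
Thus the eigenvalues (to 4 decimals) are 3.4641 (modulus 3.4641); -3.4641 (modulus 3.4641). The spectral radius is the largest modulus: r(A) = sqrt(48)/2 ≈ 3.4641. (Cross-check: r(A) ≤ ||A||_2 ≈ 4.6056; equality holds whenever A is normal, though it can also hold for some non-normal A.)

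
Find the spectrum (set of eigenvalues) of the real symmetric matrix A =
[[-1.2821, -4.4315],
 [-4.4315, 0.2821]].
sigma(A) ≈ {-5, 4}

A is real symmetric, so its spectrum consists of real eigenvalues. Expanding the characteristic polynomial of the displayed matrix gives
  det(λ I - A) = p(λ) = λ^2 + (1)λ + (-20).
Solving p(λ) = 0 yields eigenvalues ≈ -5, 4. (A is shown rounded to 4 decimals, so these recover the underlying integer eigenvalues to within that precision.)
Verification: the trace of A = -1 equals the sum of eigenvalues -1, and det(A) ≈ -19.9999 matches the eigenvalue product -20.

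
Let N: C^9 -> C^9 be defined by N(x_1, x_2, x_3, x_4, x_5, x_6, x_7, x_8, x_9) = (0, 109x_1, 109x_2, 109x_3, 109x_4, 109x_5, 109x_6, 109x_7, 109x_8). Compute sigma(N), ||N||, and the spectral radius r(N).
sigma(N) = {0}; ||N|| = 109; r(N) = 0. (N is nilpotent with N^9 = 0.)

On C^9, N is a strictly lower-triangular matrix with 109 on the subdiagonal and zeros elsewhere, so its characteristic polynomial is lambda^9 and every eigenvalue is 0: sigma(N) = {0}. For the operator norm, N e_i = 109e_{i+1} for i = 1, ..., 8 and N e_9 = 0, so the singular values of N are 109 (with multiplicity 8) and 0; hence ||N|| = 109. The spectral radius r(N) = max|lambda| = 0. Note ||N|| > r(N) — characteristic of non-normal nilpotent operators. Indeed N^9 = 0.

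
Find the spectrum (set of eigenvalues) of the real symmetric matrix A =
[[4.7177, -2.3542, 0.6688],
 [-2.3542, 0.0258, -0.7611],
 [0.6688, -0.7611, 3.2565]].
sigma(A) ≈ {-1, 3, 6}

A is real symmetric, so its spectrum consists of real eigenvalues. Expanding the characteristic polynomial of the displayed matrix gives
  det(λ I - A) = p(λ) = λ^3 + (-8)λ^2 + (9)λ + (18).
Solving p(λ) = 0 yields eigenvalues ≈ -1, 3, 6. (A is shown rounded to 4 decimals, so these recover the underlying integer eigenvalues to within that precision.)
Verification: the trace of A = 8 equals the sum of eigenvalues 8, and det(A) ≈ -17.9997 matches the eigenvalue product -18.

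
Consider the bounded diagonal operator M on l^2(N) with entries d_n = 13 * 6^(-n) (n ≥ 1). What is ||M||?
||M|| = 13/6 (attained at n = 1)

For M diagonal, ||M|| = sup_n |d_n|. The sequence d_n = 13 * 6^(-n) is positive and strictly decreasing (ratio 6^(-1) < 1), so the supremum is d_1 = 13/6. Hence ||M|| = 13/6.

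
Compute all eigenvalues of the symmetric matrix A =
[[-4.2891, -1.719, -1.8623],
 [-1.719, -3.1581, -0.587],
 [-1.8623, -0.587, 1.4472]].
sigma(A) ≈ {-6, -2, 2}

A is real symmetric, so its spectrum consists of real eigenvalues. Expanding the characteristic polynomial of the displayed matrix gives
  det(λ I - A) = p(λ) = λ^3 + (6)λ^2 + (-4)λ + (-23.9989).
Solving p(λ) = 0 yields eigenvalues ≈ -6, -2, 2. (A is shown rounded to 4 decimals, so these recover the underlying integer eigenvalues to within that precision.)
Verification: the trace of A = -6 equals the sum of eigenvalues -6, and det(A) ≈ 23.9989 matches the eigenvalue product 24.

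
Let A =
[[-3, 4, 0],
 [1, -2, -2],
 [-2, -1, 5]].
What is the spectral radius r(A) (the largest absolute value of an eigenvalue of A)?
r(A) ≈ 5.547

The eigenvalues of A are the roots of its characteristic polynomial. With M = A (coefficients from the trace, the sum of principal 2x2 minors, and det A):
  p(λ) = det(λ I - M) = λ^3 - 25λ - 32.
No integer candidate from the rational root theorem (±divisors of 32) is a root, so the roots are irrational. The cubic discriminant is Δ = 34852 > 0, so there are three distinct real roots. p(-5) = -32 and p(-4) = 4 have opposite signs, so a root lies in (-5, -4); Newton's method refines it to λ ≈ -4.1603. p(-2) = 10 and p(-1) = -8 have opposite signs, so a root lies in (-2, -1); Newton's method refines it to λ ≈ -1.3866. p(5) = -32 and p(6) = 34 have opposite signs, so a root lies in (5, 6); Newton's method refines it to λ ≈ 5.547. Check (Vieta): the three roots sum to 0, matching tr M = 0.
Thus the eigenvalues (to 4 decimals) are -4.1603 (modulus 4.1603); -1.3866 (modulus 1.3866); 5.547 (modulus 5.547). The spectral radius is the largest modulus: r(A) ≈ 5.547. (Cross-check: r(A) ≤ ||A||_2 ≈ 6.131; equality holds whenever A is normal, though it can also hold for some non-normal A.)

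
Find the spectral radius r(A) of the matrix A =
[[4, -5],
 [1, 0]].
r(A) = sqrt(5) ≈ 2.2361

The eigenvalues of A are the roots of its characteristic polynomial. With M = A (coefficients from the trace and determinant):
  p(λ) = det(λ I - M) = λ^2 - 4λ + 5.
For λ^2 - 4λ + 5 the discriminant is -4. It is negative, so the roots are the complex-conjugate pair λ = 2 ± (sqrt(4)/2) i ≈ 2 ± 1i. For a conjugate pair the product of the roots equals the constant term, so |λ|^2 = 5 and |λ| = sqrt(5) ≈ 2.2361.
Thus the eigenvalues (to 4 decimals) are 2 ± 1i (modulus 2.2361). The spectral radius is the largest modulus: r(A) = sqrt(5) ≈ 2.2361. (Cross-check: r(A) ≤ ||A||_2 ≈ 6.434; equality holds whenever A is normal, though it can also hold for some non-normal A.)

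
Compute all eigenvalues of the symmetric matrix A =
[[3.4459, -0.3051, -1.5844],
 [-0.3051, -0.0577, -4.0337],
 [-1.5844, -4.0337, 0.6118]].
sigma(A) ≈ {-4, 3, 5}

A is real symmetric, so its spectrum consists of real eigenvalues. Expanding the characteristic polynomial of the displayed matrix gives
  det(λ I - A) = p(λ) = λ^3 + (-4)λ^2 + (-17)λ + (60).
Solving p(λ) = 0 yields eigenvalues ≈ -4, 3, 5. (A is shown rounded to 4 decimals, so these recover the underlying integer eigenvalues to within that precision.)
Verification: the trace of A = 4 equals the sum of eigenvalues 4, and det(A) ≈ -60.0009 matches the eigenvalue product -60.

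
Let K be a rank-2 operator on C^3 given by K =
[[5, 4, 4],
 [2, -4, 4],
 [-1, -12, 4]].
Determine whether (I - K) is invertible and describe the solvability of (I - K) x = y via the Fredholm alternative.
(I - K) is invertible (det(I - K) = 24 ≠ 0), so for every y in C^3 the equation (I - K) x = y has a unique solution.

K has rank 2 and factors as K = U V^T = u1 v1^T + u2 v2^T with u1 = (1, 2, 3), v1 = (1, -2, 2), u2 = (-2, 0, 2), v2 = (-2, -3, -1) (multiplying out reproduces the displayed K). The nonzero eigenvalues of U V^T coincide with those of the 2 x 2 matrix G = V^T U = [[v1·u1, v1·u2], [v2·u1, v2·u2]] = [[3, 2], [-11, 2]], and by the Sylvester determinant identity det(I_3 - U V^T) = det(I_2 - V^T U) = det([[-2, -2], [11, -1]]) = (-2)(-1) - (-2)(11) = 24. (Direct check: I - K =
[[-4, -4, -4],
 [-2, 5, -4],
 [1, 12, -3]]
has determinant 24.) The finite-dimensional Fredholm alternative says: either (I - K) is invertible, or ker(I - K) ≠ {0} and then range(I - K) = ker((I - K)^*)^⊥, with dim ker(I - K) = dim ker((I - K)^*). Since det(I - K) ≠ 0, 1 is not an eigenvalue of K and ker(I - K) = {0}, so we are in the first case: for every y there is a unique x = (I - K)^(-1) y. (Explicitly, by the Woodbury identity, (I - U V^T)^(-1) = I + U (I_2 - G)^(-1) V^T.)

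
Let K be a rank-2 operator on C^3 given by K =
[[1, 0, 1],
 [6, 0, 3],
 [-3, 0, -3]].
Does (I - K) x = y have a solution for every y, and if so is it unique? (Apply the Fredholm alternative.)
(I - K) is invertible (det(I - K) = 3 ≠ 0), so for every y in C^3 the equation (I - K) x = y has a unique solution.

K has rank 2 and factors as K = U V^T = u1 v1^T + u2 v2^T with u1 = (-1, -3, 3), v1 = (-2, 0, -1), u2 = (1, 0, -3), v2 = (-1, 0, 0) (multiplying out reproduces the displayed K). The nonzero eigenvalues of U V^T coincide with those of the 2 x 2 matrix G = V^T U = [[v1·u1, v1·u2], [v2·u1, v2·u2]] = [[-1, 1], [1, -1]], and by the Sylvester determinant identity det(I_3 - U V^T) = det(I_2 - V^T U) = det([[2, -1], [-1, 2]]) = (2)(2) - (-1)(-1) = 3. (Direct check: I - K =
[[0, 0, -1],
 [-6, 1, -3],
 [3, 0, 4]]
has determinant 3.) The finite-dimensional Fredholm alternative says: either (I - K) is invertible, or ker(I - K) ≠ {0} and then range(I - K) = ker((I - K)^*)^⊥, with dim ker(I - K) = dim ker((I - K)^*). Since det(I - K) ≠ 0, 1 is not an eigenvalue of K and ker(I - K) = {0}, so we are in the first case: for every y there is a unique x = (I - K)^(-1) y. (Explicitly, by the Woodbury identity, (I - U V^T)^(-1) = I + U (I_2 - G)^(-1) V^T.)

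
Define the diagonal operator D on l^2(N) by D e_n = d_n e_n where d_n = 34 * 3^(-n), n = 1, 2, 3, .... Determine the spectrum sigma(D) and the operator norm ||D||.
sigma(D) = {34 * 3^(-n) : n ≥ 1} ∪ {0}; ||D|| = 34/3

A bounded diagonal operator on l^2 with diagonal entries d_n has spectrum equal to the closure of {d_n : n ≥ 1}: every d_n is an eigenvalue (with eigenvector e_n), so {d_n} ⊂ sigma(D); the spectrum is closed, so its closure is too; and for lambda not in the closure, (D - lambda I) has bounded inverse (the diagonal entries 1/(d_n - lambda) are bounded). For our sequence d_n = 34 * 3^(-n), n = 1, 2, 3, ...:
  - {d_n} = {34 * 3^(-n) : n ≥ 1}; the only limit point is 0
  - closure = {34 * 3^(-n) : n ≥ 1} ∪ {0}
For the norm: a diagonal operator has ||D|| = sup_n |d_n|. Here d_n = 34 * 3^(-n) is positive and decreasing, so sup_n |d_n| = d_1 = 34/3. So ||D|| = 34/3.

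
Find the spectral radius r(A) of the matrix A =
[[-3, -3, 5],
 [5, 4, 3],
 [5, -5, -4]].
r(A) ≈ 8.6463

The eigenvalues of A are the roots of its characteristic polynomial. With M = A (coefficients from the trace, the sum of principal 2x2 minors, and det A):
  p(λ) = det(λ I - M) = λ^3 + 3λ^2 - 11λ + 327.
No integer candidate from the rational root theorem (±divisors of 327) is a root, so the roots are irrational. The cubic discriminant is Δ = -3110224 < 0, so there is one real root and a complex-conjugate pair. p(-9) = -60 and p(-8) = 95 have opposite signs, so a root lies in (-9, -8); Newton's method refines it to λ ≈ -8.6463. Dividing out (λ - (-8.6463)) leaves approximately λ^2 - 5.6463λ + 37.8196. For λ^2 - 5.6463λ + 37.8196 the discriminant is -119.3978. It is negative, so the remaining roots are the complex-conjugate pair λ ≈ 2.8232 ± 5.4635i. Their product equals the constant term, so |λ|^2 ≈ 37.8196 and |λ| ≈ 6.1498.
Thus the eigenvalues (to 4 decimals) are -8.6463 (modulus 8.6463); 2.8232 ± 5.4635i (modulus 6.1498). The spectral radius is the largest modulus: r(A) ≈ 8.6463. (Cross-check: r(A) ≤ ||A||_2 ≈ 8.8074; equality holds whenever A is normal, though it can also hold for some non-normal A.)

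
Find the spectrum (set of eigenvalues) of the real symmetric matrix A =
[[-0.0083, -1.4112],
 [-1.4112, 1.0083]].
sigma(A) ≈ {-1, 2}

A is real symmetric, so its spectrum consists of real eigenvalues. Expanding the characteristic polynomial of the displayed matrix gives
  det(λ I - A) = p(λ) = λ^2 + (-1)λ + (-2).
Solving p(λ) = 0 yields eigenvalues ≈ -1, 2. (A is shown rounded to 4 decimals, so these recover the underlying integer eigenvalues to within that precision.)
Verification: the trace of A = 1 equals the sum of eigenvalues 1, and det(A) ≈ -1.9999 matches the eigenvalue product -2.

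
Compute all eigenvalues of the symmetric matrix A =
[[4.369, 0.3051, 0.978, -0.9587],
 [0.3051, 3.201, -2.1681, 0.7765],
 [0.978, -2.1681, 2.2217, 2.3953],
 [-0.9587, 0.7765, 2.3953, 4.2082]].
sigma(A) ≈ {-1, 4, 5, 6}

A is real symmetric, so its spectrum consists of real eigenvalues. Expanding the characteristic polynomial of the displayed matrix gives
  det(λ I - A) = p(λ) = λ^4 + (-14)λ^3 + (59)λ^2 + (-45.9986)λ + (-119.9974).
Solving p(λ) = 0 yields eigenvalues ≈ -1, 4, 5, 6. (A is shown rounded to 4 decimals, so these recover the underlying integer eigenvalues to within that precision.)
Verification: the trace of A = 14 equals the sum of eigenvalues 14, and det(A) ≈ -119.9974 matches the eigenvalue product -120.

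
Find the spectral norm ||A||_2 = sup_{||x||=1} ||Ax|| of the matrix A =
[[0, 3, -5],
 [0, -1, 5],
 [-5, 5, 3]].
||A||_2 ≈ 8.1049 (= sqrt(largest eigenvalue of A^T A))

||A||_2 = sigma_max(A) = sqrt(lambda_max(A^T A)). Form the symmetric matrix M = A^T A =
[[25, -25, -15],
 [-25, 35, -5],
 [-15, -5, 59]].
Its characteristic polynomial (trace, sum of principal 2x2 minors, determinant of M give the coefficients) is
  p(λ) = det(λ I - M) = λ^3 - 119λ^2 + 3540λ - 2500.
No integer candidate from the rational root theorem (±divisors of 2500) is a root, so the roots are irrational. The cubic discriminant is Δ = 1948891600 > 0, so there are three distinct real roots. p(0) = -2500 and p(1) = 922 have opposite signs, so a root lies in (0, 1); Newton's method refines it to λ ≈ 0.7237. p(52) = 412 and p(53) = -274 have opposite signs, so a root lies in (52, 53); Newton's method refines it to λ ≈ 52.5869. p(65) = -550 and p(66) = 272 have opposite signs, so a root lies in (65, 66); Newton's method refines it to λ ≈ 65.6893. Check (Vieta): the three roots sum to 119, matching tr M = 119.
So the eigenvalues of A^T A are ≈ 0.7237, 52.5869, 65.6893 (all ≥ 0, as they must be for A^T A). The largest is λ_max ≈ 65.6893, hence ||A||_2 = sqrt(λ_max) ≈ 8.1049.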